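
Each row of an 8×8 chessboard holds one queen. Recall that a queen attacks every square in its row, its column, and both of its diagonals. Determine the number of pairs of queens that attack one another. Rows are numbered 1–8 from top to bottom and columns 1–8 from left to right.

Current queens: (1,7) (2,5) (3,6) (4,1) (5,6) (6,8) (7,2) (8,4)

3

Same column: (3,6)–(5,6) (column 6).
Same diagonal: (2,5)–(3,6) (|2−3| = |5−6| = 1); (3,6)–(7,2) (|3−7| = |6−2| = 4).
Total attacking pairs: 3.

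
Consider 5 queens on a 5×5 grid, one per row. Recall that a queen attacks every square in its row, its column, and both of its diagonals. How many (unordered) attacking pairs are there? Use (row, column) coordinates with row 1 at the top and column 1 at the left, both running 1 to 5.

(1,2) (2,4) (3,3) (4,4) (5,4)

5

Same column: (2,4)–(4,4) (column 4); (2,4)–(5,4) (column 4); (4,4)–(5,4) (column 4).
Same diagonal: (2,4)–(3,3) (|2−3| = |4−3| = 1); (3,3)–(4,4) (|3−4| = |3−4| = 1).
Total attacking pairs: 5.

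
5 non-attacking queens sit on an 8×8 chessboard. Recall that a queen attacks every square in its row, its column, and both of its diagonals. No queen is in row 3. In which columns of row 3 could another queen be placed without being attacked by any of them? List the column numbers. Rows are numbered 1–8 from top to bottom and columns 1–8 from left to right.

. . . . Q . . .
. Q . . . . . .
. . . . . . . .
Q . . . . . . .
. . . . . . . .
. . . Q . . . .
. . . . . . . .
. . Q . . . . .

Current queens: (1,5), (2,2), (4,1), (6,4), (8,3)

(1,5) attacks row 3 at column 5 and diagonals 3, 7.
(2,2) attacks row 3 at column 2 and diagonals 1, 3.
(4,1) attacks row 3 at column 1 and diagonals 2.
(6,4) attacks row 3 at column 4 and diagonals 1, 7.
(8,3) attacks row 3 at column 3 and diagonals 8.
Attacked columns: {1, 2, 3, 4, 5, 7, 8}. Safe: {6}.

columns 6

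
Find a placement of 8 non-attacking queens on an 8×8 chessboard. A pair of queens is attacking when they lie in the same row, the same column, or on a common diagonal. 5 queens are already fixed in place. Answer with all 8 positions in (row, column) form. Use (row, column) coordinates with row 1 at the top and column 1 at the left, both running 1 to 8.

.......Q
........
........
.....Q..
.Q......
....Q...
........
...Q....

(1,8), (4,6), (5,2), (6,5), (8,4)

(1,8) (2,3) (3,1) (4,6) (5,2) (6,5) (7,7) (8,4)

Row 2: attacked by (1,8)→{7,8}; (4,6)→{4,6,8}; (5,2)→{2,5}; (6,5)→{1,5}; (8,4)→{4}. Safe: 3. Place at column 3.
Row 3: attacked by (1,8)→{6,8}; (2,3)→{2,3,4}; (4,6)→{5,6,7}; (5,2)→{2,4}; (6,5)→{2,5,8}; (8,4)→{4}. Safe: 1. Place at column 1.
Row 7: attacked by (1,8)→{2,8}; (2,3)→{3,8}; (3,1)→{1,5}; (4,6)→{3,6}; (5,2)→{2,4}; (6,5)→{4,5,6}; (8,4)→{3,4,5}. Safe: 7. Place at column 7.
Columns [8, 3, 1, 6, 2, 5, 7, 4], r−c [-7, -1, 2, -2, 3, 1, 0, 4], r+c [9, 5, 4, 10, 7, 11, 14, 12] are all distinct, so no two queens attack.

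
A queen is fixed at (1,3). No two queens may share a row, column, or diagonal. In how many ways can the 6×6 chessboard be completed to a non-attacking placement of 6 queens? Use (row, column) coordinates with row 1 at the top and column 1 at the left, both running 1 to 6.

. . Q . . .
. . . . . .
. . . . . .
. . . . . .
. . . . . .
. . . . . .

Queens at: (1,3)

1

Branch on row 2: col 1 → 0; col 5 → 0; col 6 → 1.
Sum: 0 + 0 + 1 = 1.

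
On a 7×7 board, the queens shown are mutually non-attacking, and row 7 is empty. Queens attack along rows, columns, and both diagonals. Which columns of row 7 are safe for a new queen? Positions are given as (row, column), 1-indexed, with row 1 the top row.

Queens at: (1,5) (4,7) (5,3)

(1,5) attacks row 7 at column 5.
(4,7) attacks row 7 at column 7 and diagonals 4.
(5,3) attacks row 7 at column 3 and diagonals 1, 5.
Attacked columns: {1, 3, 4, 5, 7}. Safe: {2, 6}.

columns 2, 6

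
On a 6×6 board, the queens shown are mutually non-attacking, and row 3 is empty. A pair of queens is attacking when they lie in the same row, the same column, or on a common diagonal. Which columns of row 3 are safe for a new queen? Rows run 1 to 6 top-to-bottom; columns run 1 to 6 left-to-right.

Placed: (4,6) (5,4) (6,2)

columns 1, 3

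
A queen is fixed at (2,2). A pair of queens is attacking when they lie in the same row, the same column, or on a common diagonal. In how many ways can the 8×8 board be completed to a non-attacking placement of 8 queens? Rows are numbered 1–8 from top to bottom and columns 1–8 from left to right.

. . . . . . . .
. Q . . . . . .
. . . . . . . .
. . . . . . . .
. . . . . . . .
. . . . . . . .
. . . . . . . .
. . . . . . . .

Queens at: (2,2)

Branch on row 1: col 4 → 6; col 5 → 4; col 6 → 2; col 7 → 2; col 8 → 2.
Sum: 6 + 4 + 2 + 2 + 2 = 16.

16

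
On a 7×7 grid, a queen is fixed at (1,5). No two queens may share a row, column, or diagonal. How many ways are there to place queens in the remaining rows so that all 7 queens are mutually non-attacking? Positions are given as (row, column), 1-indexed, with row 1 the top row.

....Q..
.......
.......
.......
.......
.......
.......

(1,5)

6

Branch on row 2: col 1 → 2; col 2 → 1; col 3 → 1; col 7 → 2.
Sum: 2 + 1 + 1 + 2 = 6.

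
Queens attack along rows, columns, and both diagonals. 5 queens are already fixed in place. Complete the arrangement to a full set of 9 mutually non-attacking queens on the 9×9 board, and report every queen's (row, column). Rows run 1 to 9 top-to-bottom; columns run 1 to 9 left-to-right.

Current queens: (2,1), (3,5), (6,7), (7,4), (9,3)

Row 1: attacked by (2,1)→{1,2}; (3,5)→{3,5,7}; (6,7)→{2,7}; (7,4)→{4}; (9,3)→{3}. Safe: 6, 8, 9. Place at column 6.
Row 4: attacked by (1,6)→{3,6,9}; (2,1)→{1,3}; (3,5)→{4,5,6}; (6,7)→{5,7,9}; (7,4)→{1,4,7}; (9,3)→{3,8}. Safe: 2. Place at column 2.
Row 5: attacked by (1,6)→{2,6}; (2,1)→{1,4}; (3,5)→{3,5,7}; (4,2)→{1,2,3}; (6,7)→{6,7,8}; (7,4)→{2,4,6}; (9,3)→{3,7}. Safe: 9. Place at column 9.
Row 8: attacked by (1,6)→{6}; (2,1)→{1,7}; (3,5)→{5}; (4,2)→{2,6}; (5,9)→{6,9}; (6,7)→{5,7,9}; (7,4)→{3,4,5}; (9,3)→{2,3,4}. Safe: 8. Place at column 8.
Columns [6, 1, 5, 2, 9, 7, 4, 8, 3], r−c [-5, 1, -2, 2, -4, -1, 3, 0, 6], r+c [7, 3, 8, 6, 14, 13, 11, 16, 12] are all distinct, so no two queens attack.

(1,6) (2,1) (3,5) (4,2) (5,9) (6,7) (7,4) (8,8) (9,3)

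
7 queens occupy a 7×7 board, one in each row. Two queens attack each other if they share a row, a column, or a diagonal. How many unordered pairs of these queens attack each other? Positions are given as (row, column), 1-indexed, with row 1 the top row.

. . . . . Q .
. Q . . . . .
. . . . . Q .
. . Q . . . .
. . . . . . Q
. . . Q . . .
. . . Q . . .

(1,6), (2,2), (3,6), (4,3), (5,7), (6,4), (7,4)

3

Same column: (1,6)–(3,6) (column 6); (6,4)–(7,4) (column 4).
Same diagonal: (1,6)–(4,3) (|1−4| = |6−3| = 3).
Total attacking pairs: 3.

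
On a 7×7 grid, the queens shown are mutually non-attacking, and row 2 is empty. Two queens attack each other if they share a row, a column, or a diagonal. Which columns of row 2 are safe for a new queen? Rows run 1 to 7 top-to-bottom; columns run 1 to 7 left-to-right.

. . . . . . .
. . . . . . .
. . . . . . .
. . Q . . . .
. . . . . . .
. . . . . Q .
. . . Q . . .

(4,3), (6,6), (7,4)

(4,3) attacks row 2 at column 3 and diagonals 1, 5.
(6,6) attacks row 2 at column 6 and diagonals 2.
(7,4) attacks row 2 at column 4.
Attacked columns: {1, 2, 3, 4, 5, 6}. Safe: {7}.

columns 7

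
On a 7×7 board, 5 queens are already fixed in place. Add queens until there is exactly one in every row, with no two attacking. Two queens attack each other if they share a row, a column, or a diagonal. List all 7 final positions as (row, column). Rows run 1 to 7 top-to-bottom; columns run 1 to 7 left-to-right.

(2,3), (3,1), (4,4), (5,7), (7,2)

Row 1: attacked by (2,3)→{2,3,4}; (3,1)→{1,3}; (4,4)→{1,4,7}; (5,7)→{3,7}; (7,2)→{2}. Safe: 5, 6. Place at column 6.
Row 6: attacked by (1,6)→{1,6}; (2,3)→{3,7}; (3,1)→{1,4}; (4,4)→{2,4,6}; (5,7)→{6,7}; (7,2)→{1,2,3}. Safe: 5. Place at column 5.
Columns [6, 3, 1, 4, 7, 5, 2], r−c [-5, -1, 2, 0, -2, 1, 5], r+c [7, 5, 4, 8, 12, 11, 9] are all distinct, so no two queens attack.

(1,6) (2,3) (3,1) (4,4) (5,7) (6,5) (7,2)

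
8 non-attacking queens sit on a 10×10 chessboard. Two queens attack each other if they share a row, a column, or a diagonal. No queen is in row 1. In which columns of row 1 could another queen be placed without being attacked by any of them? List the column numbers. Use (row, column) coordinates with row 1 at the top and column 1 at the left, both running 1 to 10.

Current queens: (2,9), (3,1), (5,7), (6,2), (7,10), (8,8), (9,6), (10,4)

(2,9) attacks row 1 at column 9 and diagonals 8, 10.
(3,1) attacks row 1 at column 1 and diagonals 3.
(5,7) attacks row 1 at column 7 and diagonals 3.
(6,2) attacks row 1 at column 2 and diagonals 7.
(7,10) attacks row 1 at column 10 and diagonals 4.
(8,8) attacks row 1 at column 8 and diagonals 1.
(9,6) attacks row 1 at column 6.
(10,4) attacks row 1 at column 4.
Attacked columns: {1, 2, 3, 4, 6, 7, 8, 9, 10}. Safe: {5}.

columns 5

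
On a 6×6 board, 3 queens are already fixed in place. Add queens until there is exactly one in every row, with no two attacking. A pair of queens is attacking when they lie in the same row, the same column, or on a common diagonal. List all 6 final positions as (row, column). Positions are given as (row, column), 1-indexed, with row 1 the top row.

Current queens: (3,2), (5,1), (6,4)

(1,3) (2,6) (3,2) (4,5) (5,1) (6,4)

Row 1: attacked by (3,2)→{2,4}; (5,1)→{1,5}; (6,4)→{4}. Safe: 3, 6. Place at column 3.
Row 2: attacked by (1,3)→{2,3,4}; (3,2)→{1,2,3}; (5,1)→{1,4}; (6,4)→{4}. Safe: 5, 6. Place at column 6.
Row 4: attacked by (1,3)→{3,6}; (2,6)→{4,6}; (3,2)→{1,2,3}; (5,1)→{1,2}; (6,4)→{2,4,6}. Safe: 5. Place at column 5.
Columns [3, 6, 2, 5, 1, 4], r−c [-2, -4, 1, -1, 4, 2], r+c [4, 8, 5, 9, 6, 10] are all distinct, so no two queens attack.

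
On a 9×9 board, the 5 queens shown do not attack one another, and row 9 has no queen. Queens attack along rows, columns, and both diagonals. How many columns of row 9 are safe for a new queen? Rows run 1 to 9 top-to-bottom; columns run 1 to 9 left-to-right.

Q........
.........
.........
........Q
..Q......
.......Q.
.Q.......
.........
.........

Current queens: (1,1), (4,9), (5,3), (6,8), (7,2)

1

(1,1) attacks row 9 at column 1 and diagonals 9.
(4,9) attacks row 9 at column 9 and diagonals 4.
(5,3) attacks row 9 at column 3 and diagonals 7.
(6,8) attacks row 9 at column 8 and diagonals 5.
(7,2) attacks row 9 at column 2 and diagonals 4.
Attacked columns: {1, 2, 3, 4, 5, 7, 8, 9}. Safe: {6}.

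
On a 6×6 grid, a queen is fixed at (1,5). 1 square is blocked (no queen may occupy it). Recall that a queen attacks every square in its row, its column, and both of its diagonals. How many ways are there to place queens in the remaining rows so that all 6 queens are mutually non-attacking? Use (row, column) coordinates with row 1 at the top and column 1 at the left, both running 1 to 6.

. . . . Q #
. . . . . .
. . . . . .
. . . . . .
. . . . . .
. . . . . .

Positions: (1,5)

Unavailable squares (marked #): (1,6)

1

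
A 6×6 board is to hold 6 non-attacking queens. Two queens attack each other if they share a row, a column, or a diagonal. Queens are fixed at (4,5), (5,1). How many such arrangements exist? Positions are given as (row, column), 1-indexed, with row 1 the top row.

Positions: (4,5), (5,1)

1

Branch on row 1: col 3 → 1; col 4 → 0; col 6 → 0.
Sum: 1 + 0 + 0 = 1.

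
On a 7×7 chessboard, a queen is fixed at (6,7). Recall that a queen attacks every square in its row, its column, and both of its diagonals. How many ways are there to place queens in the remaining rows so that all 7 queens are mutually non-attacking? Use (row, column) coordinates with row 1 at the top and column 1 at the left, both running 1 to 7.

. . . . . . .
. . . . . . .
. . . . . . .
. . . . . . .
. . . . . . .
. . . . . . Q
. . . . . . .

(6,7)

7

Branch on row 1: col 1 → 1; col 3 → 2; col 4 → 2; col 5 → 1; col 6 → 1.
Sum: 1 + 2 + 2 + 1 + 1 = 7.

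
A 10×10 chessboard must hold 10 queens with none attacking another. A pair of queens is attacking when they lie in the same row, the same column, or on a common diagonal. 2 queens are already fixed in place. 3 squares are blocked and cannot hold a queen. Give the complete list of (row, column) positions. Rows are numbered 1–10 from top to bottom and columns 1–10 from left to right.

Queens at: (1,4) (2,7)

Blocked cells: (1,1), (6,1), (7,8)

Row 3: attacked by (1,4)→{2,4,6}; (2,7)→{6,7,8}. Safe: 1, 3, 5, 9, 10. Place at column 9.
Row 4: attacked by (1,4)→{1,4,7}; (2,7)→{5,7,9}; (3,9)→{8,9,10}. Safe: 2, 3, 6. Place at column 2.
Row 5: attacked by (1,4)→{4,8}; (2,7)→{4,7,10}; (3,9)→{7,9}; (4,2)→{1,2,3}. Safe: 5, 6. Place at column 5.
Row 6: attacked by (1,4)→{4,9}; (2,7)→{3,7}; (3,9)→{6,9}; (4,2)→{2,4}; (5,5)→{4,5,6}. Blocked: 1. Safe: 8, 10. Place at column 8.
Row 7: attacked by (1,4)→{4,10}; (2,7)→{2,7}; (3,9)→{5,9}; (4,2)→{2,5}; (5,5)→{3,5,7}; (6,8)→{7,8,9}. Blocked: 8. Safe: 1, 6. Place at column 1.
Row 8: attacked by (1,4)→{4}; (2,7)→{1,7}; (3,9)→{4,9}; (4,2)→{2,6}; (5,5)→{2,5,8}; (6,8)→{6,8,10}; (7,1)→{1,2}. Safe: 3. Place at column 3.
Row 9: attacked by (1,4)→{4}; (2,7)→{7}; (3,9)→{3,9}; (4,2)→{2,7}; (5,5)→{1,5,9}; (6,8)→{5,8}; (7,1)→{1,3}; (8,3)→{2,3,4}. Safe: 6, 10. Place at column 10.
Row 10: attacked by (1,4)→{4}; (2,7)→{7}; (3,9)→{2,9}; (4,2)→{2,8}; (5,5)→{5,10}; (6,8)→{4,8}; (7,1)→{1,4}; (8,3)→{1,3,5}; (9,10)→{9,10}. Safe: 6. Place at column 6.
Columns [4, 7, 9, 2, 5, 8, 1, 3, 10, 6], r−c [-3, -5, -6, 2, 0, -2, 6, 5, -1, 4], r+c [5, 9, 12, 6, 10, 14, 8, 11, 19, 16] are all distinct, so no two queens attack.

(1,4) (2,7) (3,9) (4,2) (5,5) (6,8) (7,1) (8,3) (9,10) (10,6)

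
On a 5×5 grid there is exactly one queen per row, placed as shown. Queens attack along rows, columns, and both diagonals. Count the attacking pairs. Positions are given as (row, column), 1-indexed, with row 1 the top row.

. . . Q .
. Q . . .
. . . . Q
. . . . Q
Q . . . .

1

Same column: (3,5)–(4,5) (column 5).
Total attacking pairs: 1.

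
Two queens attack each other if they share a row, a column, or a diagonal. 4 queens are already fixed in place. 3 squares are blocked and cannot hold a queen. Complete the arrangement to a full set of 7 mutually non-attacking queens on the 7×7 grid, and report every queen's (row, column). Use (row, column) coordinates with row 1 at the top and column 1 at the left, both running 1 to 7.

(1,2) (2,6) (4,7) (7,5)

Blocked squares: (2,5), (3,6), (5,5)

(1,2) (2,6) (3,3) (4,7) (5,4) (6,1) (7,5)

Row 3: attacked by (1,2)→{2,4}; (2,6)→{5,6,7}; (4,7)→{6,7}; (7,5)→{1,5}. Blocked: 6. Safe: 3. Place at column 3.
Row 5: attacked by (1,2)→{2,6}; (2,6)→{3,6}; (3,3)→{1,3,5}; (4,7)→{6,7}; (7,5)→{3,5,7}. Blocked: 5. Safe: 4. Place at column 4.
Row 6: attacked by (1,2)→{2,7}; (2,6)→{2,6}; (3,3)→{3,6}; (4,7)→{5,7}; (5,4)→{3,4,5}; (7,5)→{4,5,6}. Safe: 1. Place at column 1.
Columns [2, 6, 3, 7, 4, 1, 5], r−c [-1, -4, 0, -3, 1, 5, 2], r+c [3, 8, 6, 11, 9, 7, 12] are all distinct, so no two queens attack.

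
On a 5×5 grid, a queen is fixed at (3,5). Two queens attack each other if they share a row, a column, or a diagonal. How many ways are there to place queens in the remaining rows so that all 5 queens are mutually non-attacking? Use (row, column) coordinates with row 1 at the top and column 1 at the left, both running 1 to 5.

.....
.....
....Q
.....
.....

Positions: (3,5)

2

Branch on row 1: col 1 → 1; col 2 → 0; col 4 → 1.
Sum: 1 + 0 + 1 = 2.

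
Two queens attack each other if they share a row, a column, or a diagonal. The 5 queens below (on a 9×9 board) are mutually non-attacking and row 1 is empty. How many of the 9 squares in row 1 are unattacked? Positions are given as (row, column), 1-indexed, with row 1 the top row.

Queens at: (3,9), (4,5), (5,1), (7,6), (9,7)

2

(3,9) attacks row 1 at column 9 and diagonals 7.
(4,5) attacks row 1 at column 5 and diagonals 2, 8.
(5,1) attacks row 1 at column 1 and diagonals 5.
(7,6) attacks row 1 at column 6.
(9,7) attacks row 1 at column 7.
Attacked columns: {1, 2, 5, 6, 7, 8, 9}. Safe: {3, 4}.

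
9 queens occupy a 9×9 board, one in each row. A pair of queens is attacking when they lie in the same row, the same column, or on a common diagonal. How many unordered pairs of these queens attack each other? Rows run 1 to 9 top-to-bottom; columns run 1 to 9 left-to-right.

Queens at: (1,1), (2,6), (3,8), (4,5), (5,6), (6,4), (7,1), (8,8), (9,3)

8

Same column: (1,1)–(7,1) (column 1); (2,6)–(5,6) (column 6); (3,8)–(8,8) (column 8).
Same diagonal: (1,1)–(8,8) (|1−8| = |1−8| = 7); (2,6)–(7,1) (|2−7| = |6−1| = 5); (3,8)–(5,6) (|3−5| = |8−6| = 2); (4,5)–(5,6) (|4−5| = |5−6| = 1); (7,1)–(9,3) (|7−9| = |1−3| = 2).
Total attacking pairs: 8.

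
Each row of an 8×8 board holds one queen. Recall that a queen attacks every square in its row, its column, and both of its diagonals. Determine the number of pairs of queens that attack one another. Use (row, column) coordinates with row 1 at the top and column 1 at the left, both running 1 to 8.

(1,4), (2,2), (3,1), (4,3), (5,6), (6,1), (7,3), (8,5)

Same column: (3,1)–(6,1) (column 1); (4,3)–(7,3) (column 3).
Same diagonal: (2,2)–(3,1) (|2−3| = |2−1| = 1); (4,3)–(6,1) (|4−6| = |3−1| = 2).
Total attacking pairs: 4.

4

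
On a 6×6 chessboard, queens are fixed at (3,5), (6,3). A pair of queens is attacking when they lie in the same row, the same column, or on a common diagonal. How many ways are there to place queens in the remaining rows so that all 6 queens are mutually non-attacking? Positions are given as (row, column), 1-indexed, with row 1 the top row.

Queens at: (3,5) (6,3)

Branch on row 1: col 1 → 0; col 2 → 0; col 4 → 1; col 6 → 0.
Sum: 0 + 0 + 1 + 0 = 1.

1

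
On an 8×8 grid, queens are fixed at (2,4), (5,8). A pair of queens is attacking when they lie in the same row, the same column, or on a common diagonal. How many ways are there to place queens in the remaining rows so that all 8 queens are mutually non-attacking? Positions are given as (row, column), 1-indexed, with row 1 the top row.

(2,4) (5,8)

Branch on row 1: col 1 → 0; col 2 → 0; col 6 → 2; col 7 → 1.
Sum: 0 + 0 + 2 + 1 = 3.

3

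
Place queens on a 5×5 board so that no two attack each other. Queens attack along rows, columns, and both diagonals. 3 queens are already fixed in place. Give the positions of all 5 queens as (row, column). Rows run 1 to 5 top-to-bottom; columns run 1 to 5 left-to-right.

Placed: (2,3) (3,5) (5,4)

(1,1) (2,3) (3,5) (4,2) (5,4)

Row 1: attacked by (2,3)→{2,3,4}; (3,5)→{3,5}; (5,4)→{4}. Safe: 1. Place at column 1.
Row 4: attacked by (1,1)→{1,4}; (2,3)→{1,3,5}; (3,5)→{4,5}; (5,4)→{3,4,5}. Safe: 2. Place at column 2.
Columns [1, 3, 5, 2, 4], r−c [0, -1, -2, 2, 1], r+c [2, 5, 8, 6, 9] are all distinct, so no two queens attack.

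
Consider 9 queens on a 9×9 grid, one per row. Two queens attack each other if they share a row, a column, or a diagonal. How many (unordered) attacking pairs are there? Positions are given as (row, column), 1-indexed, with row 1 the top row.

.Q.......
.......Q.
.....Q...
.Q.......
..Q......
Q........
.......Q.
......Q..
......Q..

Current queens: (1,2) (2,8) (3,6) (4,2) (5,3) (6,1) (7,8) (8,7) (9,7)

8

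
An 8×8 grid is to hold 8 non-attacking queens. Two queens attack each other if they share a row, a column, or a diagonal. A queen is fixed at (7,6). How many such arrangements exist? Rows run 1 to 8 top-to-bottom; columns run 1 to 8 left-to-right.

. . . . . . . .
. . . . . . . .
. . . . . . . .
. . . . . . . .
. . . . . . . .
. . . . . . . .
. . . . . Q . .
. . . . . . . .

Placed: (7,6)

14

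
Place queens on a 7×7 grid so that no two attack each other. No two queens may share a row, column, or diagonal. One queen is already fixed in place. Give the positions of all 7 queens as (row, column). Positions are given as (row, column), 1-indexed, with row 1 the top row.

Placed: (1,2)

Row 2: attacked by (1,2)→{1,2,3}. Safe: 4, 5, 6, 7. Place at column 5.
Row 3: attacked by (1,2)→{2,4}; (2,5)→{4,5,6}. Safe: 1, 3, 7. Place at column 1.
Row 4: attacked by (1,2)→{2,5}; (2,5)→{3,5,7}; (3,1)→{1,2}. Safe: 4, 6. Place at column 4.
Row 5: attacked by (1,2)→{2,6}; (2,5)→{2,5}; (3,1)→{1,3}; (4,4)→{3,4,5}. Safe: 7. Place at column 7.
Row 6: attacked by (1,2)→{2,7}; (2,5)→{1,5}; (3,1)→{1,4}; (4,4)→{2,4,6}; (5,7)→{6,7}. Safe: 3. Place at column 3.
Row 7: attacked by (1,2)→{2}; (2,5)→{5}; (3,1)→{1,5}; (4,4)→{1,4,7}; (5,7)→{5,7}; (6,3)→{2,3,4}. Safe: 6. Place at column 6.
Columns [2, 5, 1, 4, 7, 3, 6], r−c [-1, -3, 2, 0, -2, 3, 1], r+c [3, 7, 4, 8, 12, 9, 13] are all distinct, so no two queens attack.

(1,2) (2,5) (3,1) (4,4) (5,7) (6,3) (7,6)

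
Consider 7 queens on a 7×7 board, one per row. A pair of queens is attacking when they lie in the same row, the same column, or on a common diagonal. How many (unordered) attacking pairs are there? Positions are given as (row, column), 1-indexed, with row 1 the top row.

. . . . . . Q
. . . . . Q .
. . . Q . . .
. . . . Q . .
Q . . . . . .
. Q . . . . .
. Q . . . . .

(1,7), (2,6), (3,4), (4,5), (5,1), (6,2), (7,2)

Same column: (6,2)–(7,2) (column 2).
Same diagonal: (1,7)–(2,6) (|1−2| = |7−6| = 1); (1,7)–(6,2) (|1−6| = |7−2| = 5); (2,6)–(6,2) (|2−6| = |6−2| = 4); (3,4)–(4,5) (|3−4| = |4−5| = 1); (4,5)–(7,2) (|4−7| = |5−2| = 3); (5,1)–(6,2) (|5−6| = |1−2| = 1).
Total attacking pairs: 7.

7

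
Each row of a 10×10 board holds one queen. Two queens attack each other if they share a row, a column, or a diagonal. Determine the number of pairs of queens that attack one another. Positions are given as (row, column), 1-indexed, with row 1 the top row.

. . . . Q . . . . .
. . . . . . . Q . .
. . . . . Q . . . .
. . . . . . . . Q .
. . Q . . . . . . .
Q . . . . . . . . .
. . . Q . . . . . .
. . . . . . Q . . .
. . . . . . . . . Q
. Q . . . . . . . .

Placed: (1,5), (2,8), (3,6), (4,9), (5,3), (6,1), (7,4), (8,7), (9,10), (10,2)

All columns are distinct and no two queens satisfy |Δrow| = |Δcol|, so no pair attacks.

0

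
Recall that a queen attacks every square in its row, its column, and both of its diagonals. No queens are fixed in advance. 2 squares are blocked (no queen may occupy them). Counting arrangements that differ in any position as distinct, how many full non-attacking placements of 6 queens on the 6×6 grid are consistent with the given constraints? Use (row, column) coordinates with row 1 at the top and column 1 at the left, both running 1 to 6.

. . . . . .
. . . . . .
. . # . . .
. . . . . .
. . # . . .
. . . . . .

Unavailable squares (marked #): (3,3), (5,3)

Branch on row 1: col 1 → 0; col 2 → 0; col 3 → 1; col 4 → 1; col 5 → 1; col 6 → 0.
Sum: 0 + 0 + 1 + 1 + 1 + 0 = 3.

3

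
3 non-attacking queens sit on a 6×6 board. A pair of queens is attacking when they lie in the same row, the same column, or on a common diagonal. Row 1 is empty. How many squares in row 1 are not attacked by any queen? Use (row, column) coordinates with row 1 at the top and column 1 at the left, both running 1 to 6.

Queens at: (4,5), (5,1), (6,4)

(4,5) attacks row 1 at column 5 and diagonals 2.
(5,1) attacks row 1 at column 1 and diagonals 5.
(6,4) attacks row 1 at column 4.
Attacked columns: {1, 2, 4, 5}. Safe: {3, 6}.

2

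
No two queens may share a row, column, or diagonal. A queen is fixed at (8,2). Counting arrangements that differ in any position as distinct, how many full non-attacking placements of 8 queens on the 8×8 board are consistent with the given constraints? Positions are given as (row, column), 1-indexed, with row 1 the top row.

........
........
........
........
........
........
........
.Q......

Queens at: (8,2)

8

Branch on row 1: col 1 → 0; col 3 → 2; col 4 → 3; col 5 → 3; col 6 → 0; col 7 → 0; col 8 → 0.
Sum: 0 + 2 + 3 + 3 + 0 + 0 + 0 = 8.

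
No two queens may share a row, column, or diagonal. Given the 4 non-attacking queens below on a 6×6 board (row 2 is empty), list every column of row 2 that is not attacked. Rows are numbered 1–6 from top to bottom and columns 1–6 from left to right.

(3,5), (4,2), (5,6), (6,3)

(3,5) attacks row 2 at column 5 and diagonals 4, 6.
(4,2) attacks row 2 at column 2 and diagonals 4.
(5,6) attacks row 2 at column 6 and diagonals 3.
(6,3) attacks row 2 at column 3.
Attacked columns: {2, 3, 4, 5, 6}. Safe: {1}.

columns 1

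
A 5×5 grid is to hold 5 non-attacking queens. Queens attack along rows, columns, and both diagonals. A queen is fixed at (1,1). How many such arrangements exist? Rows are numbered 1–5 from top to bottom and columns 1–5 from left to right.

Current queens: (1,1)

Branch on row 2: col 3 → 1; col 4 → 1; col 5 → 0.
Sum: 1 + 1 + 0 = 2.

2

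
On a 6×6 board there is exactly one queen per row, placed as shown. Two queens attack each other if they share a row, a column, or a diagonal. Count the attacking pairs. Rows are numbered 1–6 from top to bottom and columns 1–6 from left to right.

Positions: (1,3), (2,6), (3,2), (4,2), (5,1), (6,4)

3

Same column: (3,2)–(4,2) (column 2).
Same diagonal: (4,2)–(5,1) (|4−5| = |2−1| = 1); (4,2)–(6,4) (|4−6| = |2−4| = 2).
Total attacking pairs: 3.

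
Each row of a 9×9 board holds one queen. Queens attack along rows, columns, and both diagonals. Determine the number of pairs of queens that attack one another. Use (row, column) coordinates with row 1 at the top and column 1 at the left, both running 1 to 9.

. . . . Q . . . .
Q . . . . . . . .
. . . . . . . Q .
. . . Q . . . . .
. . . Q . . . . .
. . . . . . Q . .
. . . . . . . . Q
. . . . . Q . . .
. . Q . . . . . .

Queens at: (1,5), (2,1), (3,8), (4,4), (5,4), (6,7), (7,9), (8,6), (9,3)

2

Same column: (4,4)–(5,4) (column 4).
Same diagonal: (2,1)–(5,4) (|2−5| = |1−4| = 3).
Total attacking pairs: 2.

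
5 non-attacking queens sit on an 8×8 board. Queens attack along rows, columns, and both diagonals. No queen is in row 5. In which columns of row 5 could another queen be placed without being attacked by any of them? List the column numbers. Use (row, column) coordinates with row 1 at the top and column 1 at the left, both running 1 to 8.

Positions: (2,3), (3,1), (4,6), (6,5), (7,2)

(2,3) attacks row 5 at column 3 and diagonals 6.
(3,1) attacks row 5 at column 1 and diagonals 3.
(4,6) attacks row 5 at column 6 and diagonals 5, 7.
(6,5) attacks row 5 at column 5 and diagonals 4, 6.
(7,2) attacks row 5 at column 2 and diagonals 4.
Attacked columns: {1, 2, 3, 4, 5, 6, 7}. Safe: {8}.

columns 8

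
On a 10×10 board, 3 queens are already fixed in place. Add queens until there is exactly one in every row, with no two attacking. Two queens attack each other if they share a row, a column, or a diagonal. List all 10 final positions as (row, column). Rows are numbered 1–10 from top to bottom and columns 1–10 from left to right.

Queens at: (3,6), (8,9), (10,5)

Row 1: attacked by (3,6)→{4,6,8}; (8,9)→{2,9}; (10,5)→{5}. Safe: 1, 3, 7, 10. Place at column 10.
Row 2: attacked by (1,10)→{9,10}; (3,6)→{5,6,7}; (8,9)→{3,9}; (10,5)→{5}. Safe: 1, 2, 4, 8. Place at column 1.
Row 4: attacked by (1,10)→{7,10}; (2,1)→{1,3}; (3,6)→{5,6,7}; (8,9)→{5,9}; (10,5)→{5}. Safe: 2, 4, 8. Place at column 4.
Row 5: attacked by (1,10)→{6,10}; (2,1)→{1,4}; (3,6)→{4,6,8}; (4,4)→{3,4,5}; (8,9)→{6,9}; (10,5)→{5,10}. Safe: 2, 7. Place at column 2.
Row 6: attacked by (1,10)→{5,10}; (2,1)→{1,5}; (3,6)→{3,6,9}; (4,4)→{2,4,6}; (5,2)→{1,2,3}; (8,9)→{7,9}; (10,5)→{1,5,9}. Safe: 8. Place at column 8.
Row 7: attacked by (1,10)→{4,10}; (2,1)→{1,6}; (3,6)→{2,6,10}; (4,4)→{1,4,7}; (5,2)→{2,4}; (6,8)→{7,8,9}; (8,9)→{8,9,10}; (10,5)→{2,5,8}. Safe: 3. Place at column 3.
Row 9: attacked by (1,10)→{2,10}; (2,1)→{1,8}; (3,6)→{6}; (4,4)→{4,9}; (5,2)→{2,6}; (6,8)→{5,8}; (7,3)→{1,3,5}; (8,9)→{8,9,10}; (10,5)→{4,5,6}. Safe: 7. Place at column 7.
Columns [10, 1, 6, 4, 2, 8, 3, 9, 7, 5], r−c [-9, 1, -3, 0, 3, -2, 4, -1, 2, 5], r+c [11, 3, 9, 8, 7, 14, 10, 17, 16, 15] are all distinct, so no two queens attack.

(1,10) (2,1) (3,6) (4,4) (5,2) (6,8) (7,3) (8,9) (9,7) (10,5)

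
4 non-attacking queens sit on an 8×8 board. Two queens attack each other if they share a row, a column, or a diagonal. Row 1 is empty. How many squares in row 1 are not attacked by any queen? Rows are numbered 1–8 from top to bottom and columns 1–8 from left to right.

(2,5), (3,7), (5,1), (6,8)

(2,5) attacks row 1 at column 5 and diagonals 4, 6.
(3,7) attacks row 1 at column 7 and diagonals 5.
(5,1) attacks row 1 at column 1 and diagonals 5.
(6,8) attacks row 1 at column 8 and diagonals 3.
Attacked columns: {1, 3, 4, 5, 6, 7, 8}. Safe: {2}.

1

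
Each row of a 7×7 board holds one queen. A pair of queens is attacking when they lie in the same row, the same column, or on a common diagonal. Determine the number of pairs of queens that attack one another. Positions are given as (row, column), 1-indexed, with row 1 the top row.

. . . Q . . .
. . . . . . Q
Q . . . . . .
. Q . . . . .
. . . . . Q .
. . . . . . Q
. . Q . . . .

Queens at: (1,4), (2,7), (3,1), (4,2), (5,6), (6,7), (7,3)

Same column: (2,7)–(6,7) (column 7).
Same diagonal: (3,1)–(4,2) (|3−4| = |1−2| = 1); (5,6)–(6,7) (|5−6| = |6−7| = 1).
Total attacking pairs: 3.

3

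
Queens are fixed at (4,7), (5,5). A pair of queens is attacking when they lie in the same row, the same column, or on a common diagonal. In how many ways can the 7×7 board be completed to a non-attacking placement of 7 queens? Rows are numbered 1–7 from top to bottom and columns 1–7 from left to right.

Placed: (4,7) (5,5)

2

Branch on row 1: col 2 → 1; col 3 → 0; col 6 → 1.
Sum: 1 + 0 + 1 = 2.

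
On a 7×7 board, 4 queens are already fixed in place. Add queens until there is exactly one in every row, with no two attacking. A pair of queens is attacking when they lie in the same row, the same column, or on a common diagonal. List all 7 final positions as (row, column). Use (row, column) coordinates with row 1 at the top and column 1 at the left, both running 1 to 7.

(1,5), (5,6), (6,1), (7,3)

(1,5) (2,7) (3,2) (4,4) (5,6) (6,1) (7,3)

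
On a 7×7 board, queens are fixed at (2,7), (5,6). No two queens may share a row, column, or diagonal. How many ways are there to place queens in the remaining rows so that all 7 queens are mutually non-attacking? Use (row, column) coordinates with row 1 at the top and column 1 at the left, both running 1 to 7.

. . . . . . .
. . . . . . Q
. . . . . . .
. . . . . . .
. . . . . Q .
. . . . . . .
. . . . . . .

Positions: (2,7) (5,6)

3

Branch on row 1: col 1 → 0; col 3 → 1; col 4 → 1; col 5 → 1.
Sum: 0 + 1 + 1 + 1 = 3.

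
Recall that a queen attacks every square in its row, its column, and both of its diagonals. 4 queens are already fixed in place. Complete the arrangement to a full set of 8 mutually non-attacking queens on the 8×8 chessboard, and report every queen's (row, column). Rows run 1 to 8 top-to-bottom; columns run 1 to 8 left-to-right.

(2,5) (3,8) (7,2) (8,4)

Row 1: attacked by (2,5)→{4,5,6}; (3,8)→{6,8}; (7,2)→{2,8}; (8,4)→{4}. Safe: 1, 3, 7. Place at column 1.
Row 4: attacked by (1,1)→{1,4}; (2,5)→{3,5,7}; (3,8)→{7,8}; (7,2)→{2,5}; (8,4)→{4,8}. Safe: 6. Place at column 6.
Row 5: attacked by (1,1)→{1,5}; (2,5)→{2,5,8}; (3,8)→{6,8}; (4,6)→{5,6,7}; (7,2)→{2,4}; (8,4)→{1,4,7}. Safe: 3. Place at column 3.
Row 6: attacked by (1,1)→{1,6}; (2,5)→{1,5}; (3,8)→{5,8}; (4,6)→{4,6,8}; (5,3)→{2,3,4}; (7,2)→{1,2,3}; (8,4)→{2,4,6}. Safe: 7. Place at column 7.
Columns [1, 5, 8, 6, 3, 7, 2, 4], r−c [0, -3, -5, -2, 2, -1, 5, 4], r+c [2, 7, 11, 10, 8, 13, 9, 12] are all distinct, so no two queens attack.

(1,1) (2,5) (3,8) (4,6) (5,3) (6,7) (7,2) (8,4)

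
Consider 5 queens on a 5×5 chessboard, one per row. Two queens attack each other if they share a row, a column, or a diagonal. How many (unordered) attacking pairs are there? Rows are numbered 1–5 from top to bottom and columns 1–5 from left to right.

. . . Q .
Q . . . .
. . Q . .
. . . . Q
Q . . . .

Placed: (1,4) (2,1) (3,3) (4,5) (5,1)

Same column: (2,1)–(5,1) (column 1).
Same diagonal: (3,3)–(5,1) (|3−5| = |3−1| = 2).
Total attacking pairs: 2.

2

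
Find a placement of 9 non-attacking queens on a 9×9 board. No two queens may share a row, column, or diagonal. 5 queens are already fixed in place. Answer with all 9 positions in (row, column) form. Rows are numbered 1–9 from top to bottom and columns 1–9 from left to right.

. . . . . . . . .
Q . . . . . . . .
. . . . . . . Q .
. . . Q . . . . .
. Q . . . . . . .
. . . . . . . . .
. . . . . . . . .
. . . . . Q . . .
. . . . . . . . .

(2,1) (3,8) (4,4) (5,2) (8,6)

Row 1: attacked by (2,1)→{1,2}; (3,8)→{6,8}; (4,4)→{1,4,7}; (5,2)→{2,6}; (8,6)→{6}. Safe: 3, 5, 9. Place at column 5.
Row 6: attacked by (1,5)→{5}; (2,1)→{1,5}; (3,8)→{5,8}; (4,4)→{2,4,6}; (5,2)→{1,2,3}; (8,6)→{4,6,8}. Safe: 7, 9. Place at column 7.
Row 7: attacked by (1,5)→{5}; (2,1)→{1,6}; (3,8)→{4,8}; (4,4)→{1,4,7}; (5,2)→{2,4}; (6,7)→{6,7,8}; (8,6)→{5,6,7}. Safe: 3, 9. Place at column 9.
Row 9: attacked by (1,5)→{5}; (2,1)→{1,8}; (3,8)→{2,8}; (4,4)→{4,9}; (5,2)→{2,6}; (6,7)→{4,7}; (7,9)→{7,9}; (8,6)→{5,6,7}. Safe: 3. Place at column 3.
Columns [5, 1, 8, 4, 2, 7, 9, 6, 3], r−c [-4, 1, -5, 0, 3, -1, -2, 2, 6], r+c [6, 3, 11, 8, 7, 13, 16, 14, 12] are all distinct, so no two queens attack.

(1,5) (2,1) (3,8) (4,4) (5,2) (6,7) (7,9) (8,6) (9,3)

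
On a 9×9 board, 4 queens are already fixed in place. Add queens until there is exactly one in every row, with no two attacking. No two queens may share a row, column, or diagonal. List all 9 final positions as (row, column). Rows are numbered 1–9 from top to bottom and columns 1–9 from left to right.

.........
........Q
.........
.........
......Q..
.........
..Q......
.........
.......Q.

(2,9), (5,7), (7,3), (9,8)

(1,2) (2,9) (3,6) (4,4) (5,7) (6,1) (7,3) (8,5) (9,8)

Row 1: attacked by (2,9)→{8,9}; (5,7)→{3,7}; (7,3)→{3,9}; (9,8)→{8}. Safe: 1, 2, 4, 5, 6. Place at column 2.
Row 3: attacked by (1,2)→{2,4}; (2,9)→{8,9}; (5,7)→{5,7,9}; (7,3)→{3,7}; (9,8)→{2,8}. Safe: 1, 6. Place at column 6.
Row 4: attacked by (1,2)→{2,5}; (2,9)→{7,9}; (3,6)→{5,6,7}; (5,7)→{6,7,8}; (7,3)→{3,6}; (9,8)→{3,8}. Safe: 1, 4. Place at column 4.
Row 6: attacked by (1,2)→{2,7}; (2,9)→{5,9}; (3,6)→{3,6,9}; (4,4)→{2,4,6}; (5,7)→{6,7,8}; (7,3)→{2,3,4}; (9,8)→{5,8}. Safe: 1. Place at column 1.
Row 8: attacked by (1,2)→{2,9}; (2,9)→{3,9}; (3,6)→{1,6}; (4,4)→{4,8}; (5,7)→{4,7}; (6,1)→{1,3}; (7,3)→{2,3,4}; (9,8)→{7,8,9}. Safe: 5. Place at column 5.
Columns [2, 9, 6, 4, 7, 1, 3, 5, 8], r−c [-1, -7, -3, 0, -2, 5, 4, 3, 1], r+c [3, 11, 9, 8, 12, 7, 10, 13, 17] are all distinct, so no two queens attack.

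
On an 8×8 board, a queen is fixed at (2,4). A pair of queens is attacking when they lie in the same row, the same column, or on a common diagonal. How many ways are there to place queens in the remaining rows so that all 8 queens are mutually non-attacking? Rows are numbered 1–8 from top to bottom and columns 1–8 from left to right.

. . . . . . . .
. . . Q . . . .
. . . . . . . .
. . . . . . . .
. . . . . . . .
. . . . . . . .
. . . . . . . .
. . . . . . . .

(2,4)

Branch on row 1: col 1 → 0; col 2 → 1; col 6 → 4; col 7 → 2; col 8 → 1.
Sum: 0 + 1 + 4 + 2 + 1 = 8.

8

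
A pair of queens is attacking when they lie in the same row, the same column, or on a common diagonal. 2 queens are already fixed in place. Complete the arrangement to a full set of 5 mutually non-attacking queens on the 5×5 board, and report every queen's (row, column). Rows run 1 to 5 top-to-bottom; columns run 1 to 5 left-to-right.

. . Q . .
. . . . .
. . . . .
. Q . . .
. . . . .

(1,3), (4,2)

(1,3) (2,1) (3,4) (4,2) (5,5)

Row 2: attacked by (1,3)→{2,3,4}; (4,2)→{2,4}. Safe: 1, 5. Place at column 1.
Row 3: attacked by (1,3)→{1,3,5}; (2,1)→{1,2}; (4,2)→{1,2,3}. Safe: 4. Place at column 4.
Row 5: attacked by (1,3)→{3}; (2,1)→{1,4}; (3,4)→{2,4}; (4,2)→{1,2,3}. Safe: 5. Place at column 5.
Columns [3, 1, 4, 2, 5], r−c [-2, 1, -1, 2, 0], r+c [4, 3, 7, 6, 10] are all distinct, so no two queens attack.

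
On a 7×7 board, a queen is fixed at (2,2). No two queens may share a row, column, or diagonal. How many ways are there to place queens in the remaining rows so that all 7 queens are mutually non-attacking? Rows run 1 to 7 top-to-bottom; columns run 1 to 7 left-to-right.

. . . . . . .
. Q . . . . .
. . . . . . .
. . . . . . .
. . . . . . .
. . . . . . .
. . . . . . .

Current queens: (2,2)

Branch on row 1: col 4 → 1; col 5 → 1; col 6 → 1; col 7 → 1.
Sum: 1 + 1 + 1 + 1 = 4.

4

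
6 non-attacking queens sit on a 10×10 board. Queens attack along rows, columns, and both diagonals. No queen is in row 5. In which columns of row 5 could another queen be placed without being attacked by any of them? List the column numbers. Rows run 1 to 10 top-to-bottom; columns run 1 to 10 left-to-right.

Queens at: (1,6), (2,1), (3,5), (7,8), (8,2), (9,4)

columns 9

(1,6) attacks row 5 at column 6 and diagonals 2, 10.
(2,1) attacks row 5 at column 1 and diagonals 4.
(3,5) attacks row 5 at column 5 and diagonals 3, 7.
(7,8) attacks row 5 at column 8 and diagonals 6, 10.
(8,2) attacks row 5 at column 2 and diagonals 5.
(9,4) attacks row 5 at column 4 and diagonals 8.
Attacked columns: {1, 2, 3, 4, 5, 6, 7, 8, 10}. Safe: {9}.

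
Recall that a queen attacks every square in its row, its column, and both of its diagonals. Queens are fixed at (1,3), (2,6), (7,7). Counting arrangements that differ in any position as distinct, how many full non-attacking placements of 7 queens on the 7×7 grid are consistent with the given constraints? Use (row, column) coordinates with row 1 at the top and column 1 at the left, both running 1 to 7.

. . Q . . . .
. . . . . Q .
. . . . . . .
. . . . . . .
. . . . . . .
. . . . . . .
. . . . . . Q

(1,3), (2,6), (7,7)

1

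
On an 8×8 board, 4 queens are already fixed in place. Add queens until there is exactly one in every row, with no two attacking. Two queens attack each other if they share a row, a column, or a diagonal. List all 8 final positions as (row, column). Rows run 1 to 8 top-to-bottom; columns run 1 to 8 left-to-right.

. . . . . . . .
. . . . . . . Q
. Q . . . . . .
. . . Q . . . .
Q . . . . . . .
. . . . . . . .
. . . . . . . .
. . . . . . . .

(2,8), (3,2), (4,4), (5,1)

(1,6) (2,8) (3,2) (4,4) (5,1) (6,7) (7,5) (8,3)

Row 1: attacked by (2,8)→{7,8}; (3,2)→{2,4}; (4,4)→{1,4,7}; (5,1)→{1,5}. Safe: 3, 6. Place at column 6.
Row 6: attacked by (1,6)→{1,6}; (2,8)→{4,8}; (3,2)→{2,5}; (4,4)→{2,4,6}; (5,1)→{1,2}. Safe: 3, 7. Place at column 7.
Row 7: attacked by (1,6)→{6}; (2,8)→{3,8}; (3,2)→{2,6}; (4,4)→{1,4,7}; (5,1)→{1,3}; (6,7)→{6,7,8}. Safe: 5. Place at column 5.
Row 8: attacked by (1,6)→{6}; (2,8)→{2,8}; (3,2)→{2,7}; (4,4)→{4,8}; (5,1)→{1,4}; (6,7)→{5,7}; (7,5)→{4,5,6}. Safe: 3. Place at column 3.
Columns [6, 8, 2, 4, 1, 7, 5, 3], r−c [-5, -6, 1, 0, 4, -1, 2, 5], r+c [7, 10, 5, 8, 6, 13, 12, 11] are all distinct, so no two queens attack.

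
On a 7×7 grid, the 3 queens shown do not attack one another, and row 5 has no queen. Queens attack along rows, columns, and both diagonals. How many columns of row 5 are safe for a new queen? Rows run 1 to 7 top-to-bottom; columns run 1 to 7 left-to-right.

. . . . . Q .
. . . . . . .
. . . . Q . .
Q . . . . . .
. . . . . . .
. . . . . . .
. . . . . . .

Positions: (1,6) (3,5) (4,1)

1

(1,6) attacks row 5 at column 6 and diagonals 2.
(3,5) attacks row 5 at column 5 and diagonals 3, 7.
(4,1) attacks row 5 at column 1 and diagonals 2.
Attacked columns: {1, 2, 3, 5, 6, 7}. Safe: {4}.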